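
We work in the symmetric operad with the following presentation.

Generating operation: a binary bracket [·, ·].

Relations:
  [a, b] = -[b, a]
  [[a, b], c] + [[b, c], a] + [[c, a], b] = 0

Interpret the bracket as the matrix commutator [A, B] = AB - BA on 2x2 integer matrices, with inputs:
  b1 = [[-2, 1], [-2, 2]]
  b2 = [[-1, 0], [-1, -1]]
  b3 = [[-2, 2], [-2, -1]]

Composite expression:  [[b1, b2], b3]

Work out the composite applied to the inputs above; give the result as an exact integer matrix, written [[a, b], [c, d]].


[b1, b2] = [[-1, 0], [-4, 1]]
[[b1, b2], b3] = [[8, -4], [0, -8]]

[[8, -4], [0, -8]]


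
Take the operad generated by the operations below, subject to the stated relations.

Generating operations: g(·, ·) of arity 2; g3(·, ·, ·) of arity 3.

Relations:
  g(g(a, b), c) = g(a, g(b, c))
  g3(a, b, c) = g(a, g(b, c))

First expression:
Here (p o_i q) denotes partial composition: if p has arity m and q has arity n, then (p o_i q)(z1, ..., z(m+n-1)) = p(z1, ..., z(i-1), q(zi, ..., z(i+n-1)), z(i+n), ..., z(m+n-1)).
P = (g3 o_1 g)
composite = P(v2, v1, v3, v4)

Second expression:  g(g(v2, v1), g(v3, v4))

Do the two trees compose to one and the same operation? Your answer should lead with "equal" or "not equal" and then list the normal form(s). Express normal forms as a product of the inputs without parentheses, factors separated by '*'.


equal: each reduces to v2 * v1 * v3 * v4


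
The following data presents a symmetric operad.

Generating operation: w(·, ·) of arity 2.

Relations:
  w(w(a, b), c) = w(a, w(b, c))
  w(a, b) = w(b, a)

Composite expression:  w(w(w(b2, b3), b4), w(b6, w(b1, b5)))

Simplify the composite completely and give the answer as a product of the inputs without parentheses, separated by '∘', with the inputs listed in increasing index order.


b1 ∘ b2 ∘ b3 ∘ b4 ∘ b5 ∘ b6

Shape and order are irrelevant to w; the b-input set decides.
w(b2, b3) reduces to b2 ∘ b3
w(w(b2, b3), b4) reduces to b2 ∘ b3 ∘ b4
w(b1, b5) reduces to b1 ∘ b5
w(b6, w(b1, b5)) reduces to b6 ∘ b1 ∘ b5
w(w(w(b2, b3), b4), w(b6, w(b1, b5))) reduces to b2 ∘ b3 ∘ b4 ∘ b6 ∘ b1 ∘ b5
putting the inputs in ascending order: b1 ∘ b2 ∘ b3 ∘ b4 ∘ b5 ∘ b6


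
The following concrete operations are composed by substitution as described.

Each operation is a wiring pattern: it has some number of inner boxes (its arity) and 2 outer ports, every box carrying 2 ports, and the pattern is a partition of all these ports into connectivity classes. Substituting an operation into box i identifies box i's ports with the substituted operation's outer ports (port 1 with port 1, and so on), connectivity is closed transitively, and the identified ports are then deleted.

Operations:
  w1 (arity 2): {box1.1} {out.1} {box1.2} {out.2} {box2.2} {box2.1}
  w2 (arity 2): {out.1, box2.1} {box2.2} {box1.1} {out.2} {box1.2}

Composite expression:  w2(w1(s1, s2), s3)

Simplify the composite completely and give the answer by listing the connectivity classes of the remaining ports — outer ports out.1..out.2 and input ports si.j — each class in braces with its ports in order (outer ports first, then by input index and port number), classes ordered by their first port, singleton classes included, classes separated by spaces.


{out.1, s3.1} {out.2} {s1.1} {s1.2} {s2.1} {s2.2} {s3.2}


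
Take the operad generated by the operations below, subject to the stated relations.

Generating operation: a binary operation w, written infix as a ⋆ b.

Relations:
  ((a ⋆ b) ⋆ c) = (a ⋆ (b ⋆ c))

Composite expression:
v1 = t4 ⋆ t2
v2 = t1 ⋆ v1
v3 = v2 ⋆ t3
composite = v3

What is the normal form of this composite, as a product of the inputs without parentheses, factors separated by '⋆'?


Under associativity of w, the answer is the t's in reading order.
(t4 ⋆ t2) flattens to t4 ⋆ t2
(t1 ⋆ (t4 ⋆ t2)) flattens to t1 ⋆ t4 ⋆ t2
((t1 ⋆ (t4 ⋆ t2)) ⋆ t3) flattens to t1 ⋆ t4 ⋆ t2 ⋆ t3

t1 ⋆ t4 ⋆ t2 ⋆ t3


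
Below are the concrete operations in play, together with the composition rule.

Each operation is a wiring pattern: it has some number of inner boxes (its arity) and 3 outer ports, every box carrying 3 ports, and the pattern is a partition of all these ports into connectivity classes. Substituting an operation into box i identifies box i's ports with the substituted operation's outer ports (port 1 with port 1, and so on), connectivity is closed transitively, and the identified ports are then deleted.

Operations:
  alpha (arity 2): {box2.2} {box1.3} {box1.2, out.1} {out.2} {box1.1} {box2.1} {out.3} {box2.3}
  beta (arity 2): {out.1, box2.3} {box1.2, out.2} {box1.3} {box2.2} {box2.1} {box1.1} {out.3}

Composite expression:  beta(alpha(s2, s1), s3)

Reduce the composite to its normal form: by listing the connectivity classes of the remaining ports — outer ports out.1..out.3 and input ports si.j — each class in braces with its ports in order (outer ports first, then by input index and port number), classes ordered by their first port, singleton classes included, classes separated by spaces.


Substituting into beta glues patterns; closure does the rest.
alpha over (s2, s1) gives {out.1, s2.2} {out.2} {out.3} {s1.1} {s1.2} {s1.3} {s2.1} {s2.3}, out.j being that stage's outer ports
beta over (s2, s1, s3) gives {out.1, s3.3} {out.2} {out.3} {s1.1} {s1.2} {s1.3} {s2.1} {s2.2} {s2.3} {s3.1} {s3.2}, out.j being that stage's outer ports

{out.1, s3.3} {out.2} {out.3} {s1.1} {s1.2} {s1.3} {s2.1} {s2.2} {s2.3} {s3.1} {s3.2}


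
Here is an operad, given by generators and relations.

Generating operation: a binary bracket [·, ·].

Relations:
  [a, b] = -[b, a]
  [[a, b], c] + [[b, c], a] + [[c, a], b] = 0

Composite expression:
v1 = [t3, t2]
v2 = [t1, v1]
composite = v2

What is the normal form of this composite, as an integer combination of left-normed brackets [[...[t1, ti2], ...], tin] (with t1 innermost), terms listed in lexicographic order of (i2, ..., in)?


-[[t1, t2], t3] + [[t1, t3], t2]

Antisymmetry and Jacobi reduce to t1-anchored left-normed brackets.
Composite bracket: [t1, [t3, t2]]
Under [a, b] = ab - ba we get 4 signed associative words (2^2 = 4).
Keep just the words that open with t1:
  sign of t1t2t3 is -1, so it contributes -[[t1, t2], t3]
  sign of t1t3t2 is +1, so it contributes +[[t1, t3], t2]


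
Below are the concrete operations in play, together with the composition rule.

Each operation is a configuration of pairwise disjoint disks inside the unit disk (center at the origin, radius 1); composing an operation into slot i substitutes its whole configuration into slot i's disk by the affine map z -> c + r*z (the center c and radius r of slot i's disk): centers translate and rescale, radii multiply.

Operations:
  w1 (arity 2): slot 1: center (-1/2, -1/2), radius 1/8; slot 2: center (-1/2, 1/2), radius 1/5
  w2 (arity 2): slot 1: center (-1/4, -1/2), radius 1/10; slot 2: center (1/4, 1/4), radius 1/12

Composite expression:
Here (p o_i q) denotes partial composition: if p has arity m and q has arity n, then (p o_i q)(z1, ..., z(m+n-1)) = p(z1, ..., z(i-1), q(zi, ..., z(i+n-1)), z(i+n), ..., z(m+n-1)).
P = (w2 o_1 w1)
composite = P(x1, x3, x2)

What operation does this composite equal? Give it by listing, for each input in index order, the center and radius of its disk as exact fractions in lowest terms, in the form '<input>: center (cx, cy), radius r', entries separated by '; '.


x1: center (-3/10, -11/20), radius 1/80; x2: center (1/4, 1/4), radius 1/12; x3: center (-3/10, -9/20), radius 1/50

Only the slot chain above each x matters under w2; compose those maps.
input x1: applying the 2 nested substitutions gives center (-3/10, -11/20), radius 1/80
input x3: applying the 2 nested substitutions gives center (-3/10, -9/20), radius 1/50
input x2: applying the 1 nested substitution gives center (1/4, 1/4), radius 1/12


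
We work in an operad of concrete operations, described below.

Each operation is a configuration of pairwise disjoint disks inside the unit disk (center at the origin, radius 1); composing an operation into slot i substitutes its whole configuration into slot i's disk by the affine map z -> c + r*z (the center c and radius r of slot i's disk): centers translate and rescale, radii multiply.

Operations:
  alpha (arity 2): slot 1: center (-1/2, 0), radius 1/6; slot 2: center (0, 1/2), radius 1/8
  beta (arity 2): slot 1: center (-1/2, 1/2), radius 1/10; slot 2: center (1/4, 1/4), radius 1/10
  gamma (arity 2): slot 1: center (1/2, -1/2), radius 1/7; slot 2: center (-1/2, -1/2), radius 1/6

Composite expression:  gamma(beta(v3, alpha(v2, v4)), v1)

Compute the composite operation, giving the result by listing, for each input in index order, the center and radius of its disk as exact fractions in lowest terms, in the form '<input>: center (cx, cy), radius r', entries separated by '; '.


Only the slot chain above each v matters under gamma; compose those maps.
input v3: composing its 2 substitution steps yields center (3/7, -3/7), radius 1/70
input v2: composing its 3 substitution steps yields center (37/70, -13/28), radius 1/420
input v4: composing its 3 substitution steps yields center (15/28, -16/35), radius 1/560
input v1: composing its 1 substitution step yields center (-1/2, -1/2), radius 1/6

v1: center (-1/2, -1/2), radius 1/6; v2: center (37/70, -13/28), radius 1/420; v3: center (3/7, -3/7), radius 1/70; v4: center (15/28, -16/35), radius 1/560


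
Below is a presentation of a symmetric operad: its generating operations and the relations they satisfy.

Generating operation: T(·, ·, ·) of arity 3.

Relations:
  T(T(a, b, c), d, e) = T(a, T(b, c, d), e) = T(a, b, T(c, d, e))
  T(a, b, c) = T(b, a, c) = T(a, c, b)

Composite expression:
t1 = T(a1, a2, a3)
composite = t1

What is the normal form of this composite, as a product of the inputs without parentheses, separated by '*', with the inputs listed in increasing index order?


Both nesting and order wash out for T; what remains is which a's occur.
T(a1, a2, a3) spells out as a1 * a2 * a3
sorting the factors by input index: a1 * a2 * a3

a1 * a2 * a3


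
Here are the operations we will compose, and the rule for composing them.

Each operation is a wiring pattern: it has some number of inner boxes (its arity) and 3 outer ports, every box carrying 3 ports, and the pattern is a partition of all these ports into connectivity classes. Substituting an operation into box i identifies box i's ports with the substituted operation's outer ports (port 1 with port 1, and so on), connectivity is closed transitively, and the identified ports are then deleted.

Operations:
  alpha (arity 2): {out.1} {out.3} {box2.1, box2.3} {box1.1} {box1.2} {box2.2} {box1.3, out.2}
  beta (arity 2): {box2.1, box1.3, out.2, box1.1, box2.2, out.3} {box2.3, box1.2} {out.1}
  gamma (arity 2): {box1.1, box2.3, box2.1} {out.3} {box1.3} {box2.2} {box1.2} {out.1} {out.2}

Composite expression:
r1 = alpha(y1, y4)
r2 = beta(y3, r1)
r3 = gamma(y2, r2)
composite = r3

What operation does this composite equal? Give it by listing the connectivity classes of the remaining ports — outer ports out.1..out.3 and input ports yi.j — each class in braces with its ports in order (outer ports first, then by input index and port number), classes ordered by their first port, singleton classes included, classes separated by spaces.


{out.1} {out.2} {out.3} {y1.1} {y1.2} {y1.3, y2.1, y3.1, y3.3} {y2.2} {y2.3} {y3.2} {y4.1, y4.3} {y4.2}

Connectivity passes through glued gamma-boundaries; trace each wire chain.
after alpha, the pattern on (y1, y4) reads {out.1} {out.2, y1.3} {out.3} {y1.1} {y1.2} {y4.1, y4.3} {y4.2} (out.j = its outer ports)
after beta, the pattern on (y3, y1, y4) reads {out.1} {out.2, out.3, y1.3, y3.1, y3.3} {y1.1} {y1.2} {y3.2} {y4.1, y4.3} {y4.2} (out.j = its outer ports)
after gamma, the pattern on (y2, y3, y1, y4) reads {out.1} {out.2} {out.3} {y1.1} {y1.2} {y1.3, y2.1, y3.1, y3.3} {y2.2} {y2.3} {y3.2} {y4.1, y4.3} {y4.2} (out.j = its outer ports)


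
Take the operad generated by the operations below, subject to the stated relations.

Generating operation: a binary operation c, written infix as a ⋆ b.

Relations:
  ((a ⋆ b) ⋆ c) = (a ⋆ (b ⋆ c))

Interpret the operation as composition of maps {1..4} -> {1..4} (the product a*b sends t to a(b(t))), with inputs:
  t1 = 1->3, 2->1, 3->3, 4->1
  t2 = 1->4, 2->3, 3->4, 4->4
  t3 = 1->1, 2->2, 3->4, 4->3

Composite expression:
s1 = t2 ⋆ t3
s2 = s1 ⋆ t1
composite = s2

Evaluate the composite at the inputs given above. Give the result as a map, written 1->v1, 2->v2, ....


1->4, 2->4, 3->4, 4->4

(t2 ⋆ t3) = 1->4, 2->3, 3->4, 4->4
((t2 ⋆ t3) ⋆ t1) = 1->4, 2->4, 3->4, 4->4


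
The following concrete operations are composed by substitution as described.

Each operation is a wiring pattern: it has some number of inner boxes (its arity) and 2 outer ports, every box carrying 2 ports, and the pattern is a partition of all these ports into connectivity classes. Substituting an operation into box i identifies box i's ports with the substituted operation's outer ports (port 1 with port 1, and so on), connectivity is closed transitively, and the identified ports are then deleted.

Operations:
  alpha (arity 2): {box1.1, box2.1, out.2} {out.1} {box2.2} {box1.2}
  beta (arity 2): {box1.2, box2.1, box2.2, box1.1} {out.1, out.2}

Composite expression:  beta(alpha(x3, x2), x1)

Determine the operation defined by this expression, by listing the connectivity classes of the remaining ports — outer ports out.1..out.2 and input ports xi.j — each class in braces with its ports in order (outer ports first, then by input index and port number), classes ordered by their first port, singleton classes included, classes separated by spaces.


{out.1, out.2} {x1.1, x1.2, x2.1, x3.1} {x2.2} {x3.2}


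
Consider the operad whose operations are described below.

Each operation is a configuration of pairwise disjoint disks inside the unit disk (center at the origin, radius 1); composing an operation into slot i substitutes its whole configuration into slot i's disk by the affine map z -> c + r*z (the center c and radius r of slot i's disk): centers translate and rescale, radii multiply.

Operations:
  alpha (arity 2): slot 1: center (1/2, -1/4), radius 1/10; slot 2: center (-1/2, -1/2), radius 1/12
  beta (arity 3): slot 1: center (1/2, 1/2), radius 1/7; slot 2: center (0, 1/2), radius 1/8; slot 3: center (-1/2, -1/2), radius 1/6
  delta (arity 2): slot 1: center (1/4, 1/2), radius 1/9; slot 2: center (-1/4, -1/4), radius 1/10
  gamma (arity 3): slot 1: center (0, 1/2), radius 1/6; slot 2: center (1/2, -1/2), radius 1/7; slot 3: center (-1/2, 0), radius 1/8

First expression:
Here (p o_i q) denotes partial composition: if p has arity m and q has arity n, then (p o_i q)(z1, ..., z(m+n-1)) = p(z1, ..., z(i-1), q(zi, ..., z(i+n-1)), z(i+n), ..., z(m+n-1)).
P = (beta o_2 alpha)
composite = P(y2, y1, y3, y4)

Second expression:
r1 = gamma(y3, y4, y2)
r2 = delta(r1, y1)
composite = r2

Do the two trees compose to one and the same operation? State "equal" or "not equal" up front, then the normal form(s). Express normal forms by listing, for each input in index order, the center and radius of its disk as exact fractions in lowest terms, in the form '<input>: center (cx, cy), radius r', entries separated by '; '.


not equal — first y1: center (1/16, 15/32), radius 1/80; y2: center (1/2, 1/2), radius 1/7; y3: center (-1/16, 7/16), radius 1/96; y4: center (-1/2, -1/2), radius 1/6, second y1: center (-1/4, -1/4), radius 1/10; y2: center (7/36, 1/2), radius 1/72; y3: center (1/4, 5/9), radius 1/54; y4: center (11/36, 4/9), radius 1/63

The first expression, normalized: y1: center (1/16, 15/32), radius 1/80; y2: center (1/2, 1/2), radius 1/7; y3: center (-1/16, 7/16), radius 1/96; y4: center (-1/2, -1/2), radius 1/6
The second expression, normalized: y1: center (-1/4, -1/4), radius 1/10; y2: center (7/36, 1/2), radius 1/72; y3: center (1/4, 5/9), radius 1/54; y4: center (11/36, 4/9), radius 1/63
Distinct normal forms: not equal.


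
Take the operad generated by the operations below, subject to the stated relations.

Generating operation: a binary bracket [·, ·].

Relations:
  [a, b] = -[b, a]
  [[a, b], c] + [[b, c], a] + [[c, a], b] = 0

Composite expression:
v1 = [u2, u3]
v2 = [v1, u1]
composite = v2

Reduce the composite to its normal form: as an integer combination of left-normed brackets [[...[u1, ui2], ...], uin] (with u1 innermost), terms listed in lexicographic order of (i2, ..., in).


-[[u1, u2], u3] + [[u1, u3], u2]

In the tensor algebra, words opening u1 carry the u1-anchored form.
Composite bracket: [[u2, u3], u1]
Full expansion: 4 signed words from ab - ba (2^2 = 4).
Only words starting with u1 matter:
  u1u2u3 (sign -1) contributes -[[u1, u2], u3]
  u1u3u2 (sign +1) contributes +[[u1, u3], u2]


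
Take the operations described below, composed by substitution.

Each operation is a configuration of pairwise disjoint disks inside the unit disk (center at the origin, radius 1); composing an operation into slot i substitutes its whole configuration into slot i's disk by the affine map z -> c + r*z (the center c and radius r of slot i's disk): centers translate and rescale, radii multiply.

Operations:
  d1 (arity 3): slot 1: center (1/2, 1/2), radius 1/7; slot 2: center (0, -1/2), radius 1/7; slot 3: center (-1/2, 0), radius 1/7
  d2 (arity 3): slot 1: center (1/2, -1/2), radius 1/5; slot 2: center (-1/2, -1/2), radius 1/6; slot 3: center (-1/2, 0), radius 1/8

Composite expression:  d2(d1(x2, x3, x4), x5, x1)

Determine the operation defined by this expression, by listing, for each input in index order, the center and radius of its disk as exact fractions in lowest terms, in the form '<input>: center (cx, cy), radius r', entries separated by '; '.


x1: center (-1/2, 0), radius 1/8; x2: center (3/5, -2/5), radius 1/35; x3: center (1/2, -3/5), radius 1/35; x4: center (2/5, -1/2), radius 1/35; x5: center (-1/2, -1/2), radius 1/6

Each x-disk chains the slot maps above it in d2; radii multiply.
input x2: composing its 2 substitution steps yields center (3/5, -2/5), radius 1/35
input x3: composing its 2 substitution steps yields center (1/2, -3/5), radius 1/35
input x4: composing its 2 substitution steps yields center (2/5, -1/2), radius 1/35
input x5: composing its 1 substitution step yields center (-1/2, -1/2), radius 1/6
input x1: composing its 1 substitution step yields center (-1/2, 0), radius 1/8


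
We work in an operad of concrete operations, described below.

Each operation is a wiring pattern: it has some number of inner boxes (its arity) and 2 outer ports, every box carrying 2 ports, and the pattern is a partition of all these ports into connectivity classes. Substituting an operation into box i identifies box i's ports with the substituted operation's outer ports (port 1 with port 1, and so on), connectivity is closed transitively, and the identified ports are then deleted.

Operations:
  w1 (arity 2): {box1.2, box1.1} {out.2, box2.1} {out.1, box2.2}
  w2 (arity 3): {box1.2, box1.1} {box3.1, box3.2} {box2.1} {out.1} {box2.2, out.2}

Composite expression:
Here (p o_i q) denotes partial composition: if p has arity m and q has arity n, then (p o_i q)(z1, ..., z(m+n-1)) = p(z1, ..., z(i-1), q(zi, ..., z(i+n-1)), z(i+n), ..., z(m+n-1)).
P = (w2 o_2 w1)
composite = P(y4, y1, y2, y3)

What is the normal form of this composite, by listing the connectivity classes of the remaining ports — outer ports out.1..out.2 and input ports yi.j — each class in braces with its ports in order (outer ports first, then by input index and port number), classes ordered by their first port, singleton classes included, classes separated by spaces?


{out.1} {out.2, y2.1} {y1.1, y1.2} {y2.2} {y3.1, y3.2} {y4.1, y4.2}


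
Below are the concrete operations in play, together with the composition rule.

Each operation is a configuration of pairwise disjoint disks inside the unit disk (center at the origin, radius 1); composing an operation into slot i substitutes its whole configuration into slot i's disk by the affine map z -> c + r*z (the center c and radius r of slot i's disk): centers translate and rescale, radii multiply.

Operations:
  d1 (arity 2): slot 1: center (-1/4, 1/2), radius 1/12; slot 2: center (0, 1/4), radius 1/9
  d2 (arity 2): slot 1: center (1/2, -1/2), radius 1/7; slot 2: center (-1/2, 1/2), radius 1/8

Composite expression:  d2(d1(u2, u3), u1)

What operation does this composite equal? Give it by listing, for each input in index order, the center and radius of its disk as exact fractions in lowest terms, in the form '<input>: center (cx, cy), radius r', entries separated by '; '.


u1: center (-1/2, 1/2), radius 1/8; u2: center (13/28, -3/7), radius 1/84; u3: center (1/2, -13/28), radius 1/63

Affine substitution under d2: radii multiply and u-centers shift.
input u2: applying the 2 nested substitutions gives center (13/28, -3/7), radius 1/84
input u3: applying the 2 nested substitutions gives center (1/2, -13/28), radius 1/63
input u1: applying the 1 nested substitution gives center (-1/2, 1/2), radius 1/8


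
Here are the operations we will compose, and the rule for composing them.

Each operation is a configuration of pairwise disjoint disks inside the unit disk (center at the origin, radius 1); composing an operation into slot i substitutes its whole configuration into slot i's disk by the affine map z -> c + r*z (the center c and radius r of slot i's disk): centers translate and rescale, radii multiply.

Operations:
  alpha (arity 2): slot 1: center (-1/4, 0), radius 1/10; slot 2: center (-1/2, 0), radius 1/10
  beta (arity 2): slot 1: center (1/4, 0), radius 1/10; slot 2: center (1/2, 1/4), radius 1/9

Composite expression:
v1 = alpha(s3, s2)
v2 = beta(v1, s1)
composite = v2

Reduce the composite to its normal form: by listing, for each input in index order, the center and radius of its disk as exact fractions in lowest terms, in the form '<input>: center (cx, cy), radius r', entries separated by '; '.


Follow each s-input down from beta: c' goes to c + r*c', radius to r*r'.
input s3: composing its 2 substitution steps yields center (9/40, 0), radius 1/100
input s2: composing its 2 substitution steps yields center (1/5, 0), radius 1/100
input s1: composing its 1 substitution step yields center (1/2, 1/4), radius 1/9

s1: center (1/2, 1/4), radius 1/9; s2: center (1/5, 0), radius 1/100; s3: center (9/40, 0), radius 1/100


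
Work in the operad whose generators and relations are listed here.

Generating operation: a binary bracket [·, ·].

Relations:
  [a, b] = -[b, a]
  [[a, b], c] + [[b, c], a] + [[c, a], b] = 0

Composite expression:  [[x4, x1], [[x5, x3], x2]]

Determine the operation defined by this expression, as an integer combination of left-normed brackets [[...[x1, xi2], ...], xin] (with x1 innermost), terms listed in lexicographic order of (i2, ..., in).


-[[[[x1, x4], x2], x3], x5] + [[[[x1, x4], x2], x5], x3] + [[[[x1, x4], x3], x5], x2] - [[[[x1, x4], x5], x3], x2]

Expand each bracket as ab - ba; the x1-initial words give the coefficients.
Composite bracket: [[x4, x1], [[x5, x3], x2]]
Applying ab - ba throughout gives 16 signed words (2^4 = 16).
Only words starting with x1 matter:
  x1x4x2x3x5 appears with sign -1, giving the term -[[[[x1, x4], x2], x3], x5]
  x1x4x2x5x3 appears with sign +1, giving the term +[[[[x1, x4], x2], x5], x3]
  x1x4x3x5x2 appears with sign +1, giving the term +[[[[x1, x4], x3], x5], x2]
  x1x4x5x3x2 appears with sign -1, giving the term -[[[[x1, x4], x5], x3], x2]


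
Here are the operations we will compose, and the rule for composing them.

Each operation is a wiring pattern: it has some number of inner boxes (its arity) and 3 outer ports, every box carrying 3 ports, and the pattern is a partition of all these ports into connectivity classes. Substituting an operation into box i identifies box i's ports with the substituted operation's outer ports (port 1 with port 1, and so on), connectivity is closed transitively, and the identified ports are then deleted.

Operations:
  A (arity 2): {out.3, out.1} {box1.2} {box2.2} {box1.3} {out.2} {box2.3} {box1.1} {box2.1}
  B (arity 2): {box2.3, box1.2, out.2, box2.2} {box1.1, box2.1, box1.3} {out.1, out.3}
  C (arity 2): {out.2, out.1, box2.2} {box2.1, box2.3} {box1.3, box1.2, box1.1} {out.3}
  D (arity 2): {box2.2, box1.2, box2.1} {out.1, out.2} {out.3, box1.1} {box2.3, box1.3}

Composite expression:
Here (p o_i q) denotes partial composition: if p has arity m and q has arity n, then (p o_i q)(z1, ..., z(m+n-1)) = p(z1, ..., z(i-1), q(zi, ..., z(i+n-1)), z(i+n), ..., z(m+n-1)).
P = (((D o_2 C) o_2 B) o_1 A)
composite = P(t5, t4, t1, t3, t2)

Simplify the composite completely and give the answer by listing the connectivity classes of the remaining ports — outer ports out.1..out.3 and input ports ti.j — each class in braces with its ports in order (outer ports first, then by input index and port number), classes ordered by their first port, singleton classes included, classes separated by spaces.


Reachability decides: close wires over D-identified ports.
composing A on (t5, t4), with out.j its own outer ports: {out.1, out.3} {out.2} {t4.1} {t4.2} {t4.3} {t5.1} {t5.2} {t5.3}
composing B on (t1, t3), with out.j its own outer ports: {out.1, out.3} {out.2, t1.2, t3.2, t3.3} {t1.1, t1.3, t3.1}
composing C on (t1, t3, t2), with out.j its own outer ports: {out.1, out.2, t2.2} {out.3} {t1.1, t1.3, t3.1} {t1.2, t3.2, t3.3} {t2.1, t2.3}
composing D on (t5, t4, t1, t3, t2), with out.j its own outer ports: {out.1, out.2} {out.3} {t1.1, t1.3, t3.1} {t1.2, t3.2, t3.3} {t2.1, t2.3} {t2.2} {t4.1} {t4.2} {t4.3} {t5.1} {t5.2} {t5.3}

{out.1, out.2} {out.3} {t1.1, t1.3, t3.1} {t1.2, t3.2, t3.3} {t2.1, t2.3} {t2.2} {t4.1} {t4.2} {t4.3} {t5.1} {t5.2} {t5.3}


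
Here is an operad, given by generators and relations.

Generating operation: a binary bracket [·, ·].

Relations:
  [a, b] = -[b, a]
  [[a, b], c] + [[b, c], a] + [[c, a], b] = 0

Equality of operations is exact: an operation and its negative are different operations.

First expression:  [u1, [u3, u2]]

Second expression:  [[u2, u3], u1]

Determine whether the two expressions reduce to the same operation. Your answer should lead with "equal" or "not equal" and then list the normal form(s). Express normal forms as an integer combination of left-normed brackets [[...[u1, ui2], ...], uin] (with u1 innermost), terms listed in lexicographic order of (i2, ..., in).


equal; the common form is -[[u1, u2], u3] + [[u1, u3], u2]

Normal form of the first expression: -[[u1, u2], u3] + [[u1, u3], u2]
Normal form of the second expression: -[[u1, u2], u3] + [[u1, u3], u2]
Identical normal forms: equal.


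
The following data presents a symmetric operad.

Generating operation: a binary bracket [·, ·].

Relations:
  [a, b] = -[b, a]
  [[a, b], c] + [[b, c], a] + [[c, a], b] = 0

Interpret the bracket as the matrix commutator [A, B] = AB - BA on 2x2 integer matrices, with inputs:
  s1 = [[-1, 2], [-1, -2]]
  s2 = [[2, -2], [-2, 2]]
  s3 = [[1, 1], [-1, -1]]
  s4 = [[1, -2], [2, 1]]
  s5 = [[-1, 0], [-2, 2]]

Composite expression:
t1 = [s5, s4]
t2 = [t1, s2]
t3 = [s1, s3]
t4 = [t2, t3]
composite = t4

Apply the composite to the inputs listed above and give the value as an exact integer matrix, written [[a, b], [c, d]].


[[-64, 32], [32, 64]]


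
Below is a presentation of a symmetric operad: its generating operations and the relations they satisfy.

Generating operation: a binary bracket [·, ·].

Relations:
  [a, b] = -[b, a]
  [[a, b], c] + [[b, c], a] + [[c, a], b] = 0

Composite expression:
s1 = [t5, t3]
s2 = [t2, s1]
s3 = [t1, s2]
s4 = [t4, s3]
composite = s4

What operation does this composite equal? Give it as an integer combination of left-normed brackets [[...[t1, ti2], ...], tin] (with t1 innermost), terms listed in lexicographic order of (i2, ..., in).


[[[[t1, t2], t3], t5], t4] - [[[[t1, t2], t5], t3], t4] - [[[[t1, t3], t5], t2], t4] + [[[[t1, t5], t3], t2], t4]

A multilinear Lie element is pinned by t1-initial words (t1 innermost).
Composite bracket: [t4, [t1, [t2, [t5, t3]]]]
Each bracket splits as ab - ba, giving 16 signed words (2^4 = 16).
The t1-initial words carry the normal form:
  sign of t1t2t3t5t4 is +1, so it contributes +[[[[t1, t2], t3], t5], t4]
  sign of t1t2t5t3t4 is -1, so it contributes -[[[[t1, t2], t5], t3], t4]
  sign of t1t3t5t2t4 is -1, so it contributes -[[[[t1, t3], t5], t2], t4]
  sign of t1t5t3t2t4 is +1, so it contributes +[[[[t1, t5], t3], t2], t4]


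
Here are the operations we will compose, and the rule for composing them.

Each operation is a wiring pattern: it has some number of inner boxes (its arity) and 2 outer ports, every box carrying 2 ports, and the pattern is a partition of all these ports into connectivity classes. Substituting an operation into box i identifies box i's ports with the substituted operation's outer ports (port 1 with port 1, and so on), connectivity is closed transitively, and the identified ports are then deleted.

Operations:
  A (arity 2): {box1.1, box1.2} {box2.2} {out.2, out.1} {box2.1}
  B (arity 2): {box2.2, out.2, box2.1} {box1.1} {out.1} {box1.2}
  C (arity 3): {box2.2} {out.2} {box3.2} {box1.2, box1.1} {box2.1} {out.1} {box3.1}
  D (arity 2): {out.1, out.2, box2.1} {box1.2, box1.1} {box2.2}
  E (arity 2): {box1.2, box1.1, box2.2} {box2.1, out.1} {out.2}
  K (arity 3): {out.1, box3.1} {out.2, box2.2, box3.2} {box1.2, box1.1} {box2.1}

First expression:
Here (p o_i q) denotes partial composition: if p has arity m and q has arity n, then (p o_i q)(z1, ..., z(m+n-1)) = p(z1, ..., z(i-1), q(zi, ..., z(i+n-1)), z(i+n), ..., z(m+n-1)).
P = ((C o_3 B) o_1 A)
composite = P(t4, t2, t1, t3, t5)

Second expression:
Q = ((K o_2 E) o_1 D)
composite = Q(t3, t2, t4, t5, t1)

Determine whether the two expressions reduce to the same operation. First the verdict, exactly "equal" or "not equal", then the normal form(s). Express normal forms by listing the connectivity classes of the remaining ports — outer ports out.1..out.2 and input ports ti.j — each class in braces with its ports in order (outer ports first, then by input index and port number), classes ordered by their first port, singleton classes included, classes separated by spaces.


not equal: they reduce to {out.1} {out.2} {t1.1} {t1.2} {t2.1} {t2.2} {t3.1} {t3.2} {t4.1, t4.2} {t5.1, t5.2} and {out.1, t1.1} {out.2, t1.2} {t2.1} {t2.2} {t3.1, t3.2} {t4.1, t4.2, t5.2} {t5.1}

The first composite normalizes to {out.1} {out.2} {t1.1} {t1.2} {t2.1} {t2.2} {t3.1} {t3.2} {t4.1, t4.2} {t5.1, t5.2}
The second composite normalizes to {out.1, t1.1} {out.2, t1.2} {t2.1} {t2.2} {t3.1, t3.2} {t4.1, t4.2, t5.2} {t5.1}
Distinct normal forms: not equal.


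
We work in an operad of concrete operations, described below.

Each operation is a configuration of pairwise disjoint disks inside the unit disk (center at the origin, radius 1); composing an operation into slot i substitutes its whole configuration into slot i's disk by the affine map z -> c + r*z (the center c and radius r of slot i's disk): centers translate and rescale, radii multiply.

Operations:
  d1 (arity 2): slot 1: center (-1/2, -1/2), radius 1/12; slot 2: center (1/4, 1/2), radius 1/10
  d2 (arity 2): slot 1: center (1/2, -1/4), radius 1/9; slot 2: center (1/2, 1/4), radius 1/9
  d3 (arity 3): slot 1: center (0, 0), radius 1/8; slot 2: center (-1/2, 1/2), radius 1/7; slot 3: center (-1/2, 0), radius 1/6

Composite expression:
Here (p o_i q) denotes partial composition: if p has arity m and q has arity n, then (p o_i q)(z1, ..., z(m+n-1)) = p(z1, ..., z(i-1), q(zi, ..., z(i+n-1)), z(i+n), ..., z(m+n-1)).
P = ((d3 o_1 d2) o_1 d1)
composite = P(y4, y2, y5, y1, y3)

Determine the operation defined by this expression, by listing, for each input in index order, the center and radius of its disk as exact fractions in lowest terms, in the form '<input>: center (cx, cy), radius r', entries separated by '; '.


Only the slot chain above each y matters under d3; compose those maps.
y4 passes through 3 substitutions, ending at center (1/18, -11/288), radius 1/864
y2 passes through 3 substitutions, ending at center (19/288, -7/288), radius 1/720
y5 passes through 2 substitutions, ending at center (1/16, 1/32), radius 1/72
y1 passes through 1 substitution, ending at center (-1/2, 1/2), radius 1/7
y3 passes through 1 substitution, ending at center (-1/2, 0), radius 1/6

y1: center (-1/2, 1/2), radius 1/7; y2: center (19/288, -7/288), radius 1/720; y3: center (-1/2, 0), radius 1/6; y4: center (1/18, -11/288), radius 1/864; y5: center (1/16, 1/32), radius 1/72


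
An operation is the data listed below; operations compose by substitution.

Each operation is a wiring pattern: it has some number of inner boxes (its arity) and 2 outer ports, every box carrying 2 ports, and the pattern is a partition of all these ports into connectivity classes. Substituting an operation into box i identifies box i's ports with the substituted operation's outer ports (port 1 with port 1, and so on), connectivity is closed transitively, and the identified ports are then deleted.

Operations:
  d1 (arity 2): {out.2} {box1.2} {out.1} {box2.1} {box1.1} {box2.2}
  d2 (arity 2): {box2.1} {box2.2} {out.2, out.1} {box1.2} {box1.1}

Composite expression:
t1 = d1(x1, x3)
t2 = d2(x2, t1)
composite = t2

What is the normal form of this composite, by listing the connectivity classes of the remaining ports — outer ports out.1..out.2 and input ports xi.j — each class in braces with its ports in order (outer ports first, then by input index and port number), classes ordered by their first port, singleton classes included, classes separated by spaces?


Substituting into d2 glues patterns; closure does the rest.
the subtree at d1 composes to {out.1} {out.2} {x1.1} {x1.2} {x3.1} {x3.2} on (x1, x3); out.j = own outer ports
the subtree at d2 composes to {out.1, out.2} {x1.1} {x1.2} {x2.1} {x2.2} {x3.1} {x3.2} on (x2, x1, x3); out.j = own outer ports

{out.1, out.2} {x1.1} {x1.2} {x2.1} {x2.2} {x3.1} {x3.2}


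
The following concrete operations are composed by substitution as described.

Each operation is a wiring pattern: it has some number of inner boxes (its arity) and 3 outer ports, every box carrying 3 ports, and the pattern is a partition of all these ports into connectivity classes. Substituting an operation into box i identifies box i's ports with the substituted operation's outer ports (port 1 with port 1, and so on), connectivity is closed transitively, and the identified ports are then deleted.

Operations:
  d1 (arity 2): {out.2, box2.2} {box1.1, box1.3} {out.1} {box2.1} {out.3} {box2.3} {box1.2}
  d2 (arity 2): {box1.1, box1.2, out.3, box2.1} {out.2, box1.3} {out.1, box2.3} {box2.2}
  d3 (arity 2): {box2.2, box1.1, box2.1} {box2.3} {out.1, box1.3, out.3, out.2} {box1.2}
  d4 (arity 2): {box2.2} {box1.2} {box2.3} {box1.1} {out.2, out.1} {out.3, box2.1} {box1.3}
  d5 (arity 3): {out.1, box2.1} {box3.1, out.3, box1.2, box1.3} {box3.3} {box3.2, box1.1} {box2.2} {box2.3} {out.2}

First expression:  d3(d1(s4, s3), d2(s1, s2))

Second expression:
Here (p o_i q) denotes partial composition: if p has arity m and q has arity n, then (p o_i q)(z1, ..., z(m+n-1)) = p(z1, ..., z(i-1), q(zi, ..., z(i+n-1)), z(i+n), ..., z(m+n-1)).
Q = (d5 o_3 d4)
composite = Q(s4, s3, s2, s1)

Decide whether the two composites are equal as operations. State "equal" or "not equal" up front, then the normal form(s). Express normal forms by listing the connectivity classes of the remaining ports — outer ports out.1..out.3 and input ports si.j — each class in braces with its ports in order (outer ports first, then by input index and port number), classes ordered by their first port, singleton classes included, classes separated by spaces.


not equal; the first gives {out.1, out.2, out.3} {s1.1, s1.2, s2.1} {s1.3, s2.3} {s2.2} {s3.1} {s3.2} {s3.3} {s4.1, s4.3} {s4.2} and the second {out.1, s3.1} {out.2} {out.3, s4.1, s4.2, s4.3} {s1.1} {s1.2} {s1.3} {s2.1} {s2.2} {s2.3} {s3.2} {s3.3}

Reducing the first expression gives {out.1, out.2, out.3} {s1.1, s1.2, s2.1} {s1.3, s2.3} {s2.2} {s3.1} {s3.2} {s3.3} {s4.1, s4.3} {s4.2}
Reducing the second expression gives {out.1, s3.1} {out.2} {out.3, s4.1, s4.2, s4.3} {s1.1} {s1.2} {s1.3} {s2.1} {s2.2} {s2.3} {s3.2} {s3.3}
The normal forms differ: not equal.


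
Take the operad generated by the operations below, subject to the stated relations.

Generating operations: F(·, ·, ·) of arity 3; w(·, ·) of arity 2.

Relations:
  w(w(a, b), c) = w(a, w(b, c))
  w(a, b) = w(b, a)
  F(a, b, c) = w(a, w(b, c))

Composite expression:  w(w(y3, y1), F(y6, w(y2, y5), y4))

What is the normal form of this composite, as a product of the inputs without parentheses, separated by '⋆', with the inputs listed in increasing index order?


y1 ⋆ y2 ⋆ y3 ⋆ y4 ⋆ y5 ⋆ y6


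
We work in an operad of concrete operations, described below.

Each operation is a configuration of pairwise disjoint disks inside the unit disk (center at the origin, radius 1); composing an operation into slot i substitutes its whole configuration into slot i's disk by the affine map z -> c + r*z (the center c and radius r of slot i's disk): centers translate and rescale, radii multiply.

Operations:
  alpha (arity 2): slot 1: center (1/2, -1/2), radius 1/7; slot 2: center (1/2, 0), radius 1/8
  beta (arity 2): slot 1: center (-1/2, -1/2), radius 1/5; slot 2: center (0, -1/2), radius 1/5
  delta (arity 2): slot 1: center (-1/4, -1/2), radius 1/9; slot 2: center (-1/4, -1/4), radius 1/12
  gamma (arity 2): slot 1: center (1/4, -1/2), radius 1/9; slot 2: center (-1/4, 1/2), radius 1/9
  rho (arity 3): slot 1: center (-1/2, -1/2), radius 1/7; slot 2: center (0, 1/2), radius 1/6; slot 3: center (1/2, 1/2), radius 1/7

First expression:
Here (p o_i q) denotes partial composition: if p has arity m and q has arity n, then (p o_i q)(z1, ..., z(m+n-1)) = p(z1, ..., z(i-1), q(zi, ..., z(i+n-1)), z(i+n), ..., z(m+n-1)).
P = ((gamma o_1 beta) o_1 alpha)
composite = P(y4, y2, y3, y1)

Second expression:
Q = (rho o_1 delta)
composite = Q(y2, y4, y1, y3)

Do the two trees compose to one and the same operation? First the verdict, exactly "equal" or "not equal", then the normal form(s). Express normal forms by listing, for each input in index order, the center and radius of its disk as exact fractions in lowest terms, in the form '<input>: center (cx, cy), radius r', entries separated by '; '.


not equal; the first gives y1: center (-1/4, 1/2), radius 1/9; y2: center (37/180, -5/9), radius 1/360; y3: center (1/4, -5/9), radius 1/45; y4: center (37/180, -17/30), radius 1/315 and the second y1: center (0, 1/2), radius 1/6; y2: center (-15/28, -4/7), radius 1/63; y3: center (1/2, 1/2), radius 1/7; y4: center (-15/28, -15/28), radius 1/84

The first expression, normalized: y1: center (-1/4, 1/2), radius 1/9; y2: center (37/180, -5/9), radius 1/360; y3: center (1/4, -5/9), radius 1/45; y4: center (37/180, -17/30), radius 1/315
The second expression, normalized: y1: center (0, 1/2), radius 1/6; y2: center (-15/28, -4/7), radius 1/63; y3: center (1/2, 1/2), radius 1/7; y4: center (-15/28, -15/28), radius 1/84
They disagree, so not equal.


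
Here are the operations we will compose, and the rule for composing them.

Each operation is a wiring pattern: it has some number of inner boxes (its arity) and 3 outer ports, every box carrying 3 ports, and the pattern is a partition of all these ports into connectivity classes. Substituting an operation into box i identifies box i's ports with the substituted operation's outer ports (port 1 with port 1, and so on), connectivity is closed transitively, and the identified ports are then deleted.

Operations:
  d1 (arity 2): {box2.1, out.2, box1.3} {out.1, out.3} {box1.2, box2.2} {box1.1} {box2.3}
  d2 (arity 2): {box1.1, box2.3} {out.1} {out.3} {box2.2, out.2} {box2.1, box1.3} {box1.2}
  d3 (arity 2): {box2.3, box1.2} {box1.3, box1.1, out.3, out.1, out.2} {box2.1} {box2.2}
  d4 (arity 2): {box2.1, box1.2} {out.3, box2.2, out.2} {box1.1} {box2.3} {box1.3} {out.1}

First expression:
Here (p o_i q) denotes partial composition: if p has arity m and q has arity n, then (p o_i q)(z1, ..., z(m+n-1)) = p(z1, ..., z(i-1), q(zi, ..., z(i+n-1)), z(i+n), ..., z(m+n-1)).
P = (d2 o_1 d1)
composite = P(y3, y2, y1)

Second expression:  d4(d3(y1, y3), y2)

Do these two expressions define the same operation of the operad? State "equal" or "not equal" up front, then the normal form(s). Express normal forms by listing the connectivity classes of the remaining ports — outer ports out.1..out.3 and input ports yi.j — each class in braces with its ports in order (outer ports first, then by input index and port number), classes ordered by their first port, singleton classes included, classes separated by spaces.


not equal — first {out.1} {out.2, y1.2} {out.3} {y1.1, y1.3} {y2.1, y3.3} {y2.2, y3.2} {y2.3} {y3.1}, second {out.1} {out.2, out.3, y2.2} {y1.1, y1.3, y2.1} {y1.2, y3.3} {y2.3} {y3.1} {y3.2}

Normal form of the first expression: {out.1} {out.2, y1.2} {out.3} {y1.1, y1.3} {y2.1, y3.3} {y2.2, y3.2} {y2.3} {y3.1}
Normal form of the second expression: {out.1} {out.2, out.3, y2.2} {y1.1, y1.3, y2.1} {y1.2, y3.3} {y2.3} {y3.1} {y3.2}
The forms do not match — not equal.
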